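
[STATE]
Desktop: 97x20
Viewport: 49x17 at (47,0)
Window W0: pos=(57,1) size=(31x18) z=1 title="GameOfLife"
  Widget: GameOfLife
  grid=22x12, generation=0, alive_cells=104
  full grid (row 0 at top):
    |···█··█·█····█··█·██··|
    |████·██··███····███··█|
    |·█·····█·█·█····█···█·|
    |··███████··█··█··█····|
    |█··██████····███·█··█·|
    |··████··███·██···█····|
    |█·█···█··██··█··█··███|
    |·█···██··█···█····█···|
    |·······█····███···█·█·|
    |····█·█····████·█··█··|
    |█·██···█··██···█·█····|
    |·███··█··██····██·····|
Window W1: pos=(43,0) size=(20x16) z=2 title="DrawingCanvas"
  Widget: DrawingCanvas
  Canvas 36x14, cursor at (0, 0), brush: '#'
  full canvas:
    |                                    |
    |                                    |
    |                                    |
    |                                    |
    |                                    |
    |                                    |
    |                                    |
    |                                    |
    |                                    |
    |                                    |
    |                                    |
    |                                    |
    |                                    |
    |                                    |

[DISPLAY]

━━━━━━━━━━━━━━━┓                                 
awingCanvas    ┃━━━━━━━━━━━━━━━━━━━━━━━━┓        
───────────────┨OfLife                  ┃        
               ┃────────────────────────┨        
               ┃0                       ┃        
               ┃·█·█····█··█·██··       ┃        
               ┃██··███····███··█       ┃        
               ┃··█·█·█····█···█·       ┃        
               ┃████··█··█··█····       ┃        
               ┃████····███·█··█·       ┃        
               ┃█··███·██···█····       ┃        
               ┃·█··██··█··█··███       ┃        
               ┃██··█···█····█···       ┃        
               ┃··█····███···█·█·       ┃        
               ┃·█····████·█··█··       ┃        
━━━━━━━━━━━━━━━┛··█··██···█·█····       ┃        
          ┃·███··█··██····██·····       ┃        


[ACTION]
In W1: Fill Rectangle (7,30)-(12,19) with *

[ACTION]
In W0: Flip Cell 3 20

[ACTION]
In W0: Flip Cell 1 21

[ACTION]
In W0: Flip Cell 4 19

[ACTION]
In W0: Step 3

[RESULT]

━━━━━━━━━━━━━━━┓                                 
awingCanvas    ┃━━━━━━━━━━━━━━━━━━━━━━━━┓        
───────────────┨OfLife                  ┃        
               ┃────────────────────────┨        
               ┃3                       ┃        
               ┃··█·███··········       ┃        
               ┃·██···█·······█··       ┃        
               ┃····██··█········       ┃        
               ┃···██····█·····█·       ┃        
               ┃········█·█··█·█·       ┃        
               ┃········█·█···█·█       ┃        
               ┃·····██···█···█·█       ┃        
               ┃██···███·█····███       ┃        
               ┃█···█··█·········       ┃        
               ┃·█···██··········       ┃        
━━━━━━━━━━━━━━━┛··█···█··········       ┃        
          ┃······█████···········       ┃        


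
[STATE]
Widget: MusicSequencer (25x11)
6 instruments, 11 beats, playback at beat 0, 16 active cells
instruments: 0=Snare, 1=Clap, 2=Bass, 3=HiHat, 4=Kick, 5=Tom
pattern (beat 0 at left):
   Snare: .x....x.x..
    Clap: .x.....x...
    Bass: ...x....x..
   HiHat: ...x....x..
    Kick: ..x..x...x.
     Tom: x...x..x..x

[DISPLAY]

      ▼1234567890        
 Snare·█····█·█··        
  Clap·█·····█···        
  Bass···█····█··        
 HiHat···█····█··        
  Kick··█··█···█·        
   Tom█···█··█··█        
                         
                         
                         
                         


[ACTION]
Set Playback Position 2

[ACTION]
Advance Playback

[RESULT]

      012▼4567890        
 Snare·█····█·█··        
  Clap·█·····█···        
  Bass···█····█··        
 HiHat···█····█··        
  Kick··█··█···█·        
   Tom█···█··█··█        
                         
                         
                         
                         


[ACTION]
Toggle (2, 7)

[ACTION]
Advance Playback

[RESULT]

      0123▼567890        
 Snare·█····█·█··        
  Clap·█·····█···        
  Bass···█···██··        
 HiHat···█····█··        
  Kick··█··█···█·        
   Tom█···█··█··█        
                         
                         
                         
                         


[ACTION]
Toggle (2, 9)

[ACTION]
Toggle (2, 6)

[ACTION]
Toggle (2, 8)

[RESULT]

      0123▼567890        
 Snare·█····█·█··        
  Clap·█·····█···        
  Bass···█··██·█·        
 HiHat···█····█··        
  Kick··█··█···█·        
   Tom█···█··█··█        
                         
                         
                         
                         


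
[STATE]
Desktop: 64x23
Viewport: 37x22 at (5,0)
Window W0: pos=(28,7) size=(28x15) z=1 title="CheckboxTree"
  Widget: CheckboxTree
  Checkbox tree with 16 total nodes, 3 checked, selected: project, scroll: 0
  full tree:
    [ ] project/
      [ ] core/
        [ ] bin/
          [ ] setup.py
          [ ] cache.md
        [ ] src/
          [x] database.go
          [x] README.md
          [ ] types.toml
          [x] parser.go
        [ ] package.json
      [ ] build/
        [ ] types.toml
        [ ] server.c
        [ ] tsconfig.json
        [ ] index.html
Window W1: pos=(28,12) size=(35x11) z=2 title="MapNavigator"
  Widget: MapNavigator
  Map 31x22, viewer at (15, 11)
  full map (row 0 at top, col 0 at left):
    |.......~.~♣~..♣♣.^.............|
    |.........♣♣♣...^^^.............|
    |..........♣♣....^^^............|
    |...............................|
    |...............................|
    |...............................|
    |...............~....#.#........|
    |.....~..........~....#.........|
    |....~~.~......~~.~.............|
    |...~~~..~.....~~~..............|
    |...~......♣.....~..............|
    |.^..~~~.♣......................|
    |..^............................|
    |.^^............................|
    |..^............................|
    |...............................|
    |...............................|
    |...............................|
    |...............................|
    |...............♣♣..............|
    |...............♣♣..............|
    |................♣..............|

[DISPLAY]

                                     
                                     
                                     
                                     
                                     
                                     
                                     
                       ┏━━━━━━━━━━━━━
                       ┃ CheckboxTree
                       ┠─────────────
                       ┃>[-] project/
                       ┃   [-] core/ 
                       ┏━━━━━━━━━━━━━
                       ┃ MapNavigator
                       ┠─────────────
                       ┃ ....~~.~....
                       ┃ ...~~~..~...
                       ┃ ...~......♣.
                       ┃ .^..~~~.♣...
                       ┃ ..^.........
                       ┃ .^^.........
                       ┃ ..^.........


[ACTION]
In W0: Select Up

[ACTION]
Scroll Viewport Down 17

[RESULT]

                                     
                                     
                                     
                                     
                                     
                                     
                       ┏━━━━━━━━━━━━━
                       ┃ CheckboxTree
                       ┠─────────────
                       ┃>[-] project/
                       ┃   [-] core/ 
                       ┏━━━━━━━━━━━━━
                       ┃ MapNavigator
                       ┠─────────────
                       ┃ ....~~.~....
                       ┃ ...~~~..~...
                       ┃ ...~......♣.
                       ┃ .^..~~~.♣...
                       ┃ ..^.........
                       ┃ .^^.........
                       ┃ ..^.........
                       ┗━━━━━━━━━━━━━


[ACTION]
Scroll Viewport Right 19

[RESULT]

                                     
                                     
                                     
                                     
                                     
                                     
    ┏━━━━━━━━━━━━━━━━━━━━━━━━━━┓     
    ┃ CheckboxTree             ┃     
    ┠──────────────────────────┨     
    ┃>[-] project/             ┃     
    ┃   [-] core/              ┃     
    ┏━━━━━━━━━━━━━━━━━━━━━━━━━━━━━━━━
    ┃ MapNavigator                   
    ┠────────────────────────────────
    ┃ ....~~.~......~~.~.............
    ┃ ...~~~..~.....~~~..............
    ┃ ...~......♣.....~..............
    ┃ .^..~~~.♣......@...............
    ┃ ..^............................
    ┃ .^^............................
    ┃ ..^............................
    ┗━━━━━━━━━━━━━━━━━━━━━━━━━━━━━━━━


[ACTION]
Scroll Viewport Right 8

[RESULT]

                                     
                                     
                                     
                                     
                                     
                                     
 ┏━━━━━━━━━━━━━━━━━━━━━━━━━━┓        
 ┃ CheckboxTree             ┃        
 ┠──────────────────────────┨        
 ┃>[-] project/             ┃        
 ┃   [-] core/              ┃        
 ┏━━━━━━━━━━━━━━━━━━━━━━━━━━━━━━━━━┓ 
 ┃ MapNavigator                    ┃ 
 ┠─────────────────────────────────┨ 
 ┃ ....~~.~......~~.~............. ┃ 
 ┃ ...~~~..~.....~~~.............. ┃ 
 ┃ ...~......♣.....~.............. ┃ 
 ┃ .^..~~~.♣......@............... ┃ 
 ┃ ..^............................ ┃ 
 ┃ .^^............................ ┃ 
 ┃ ..^............................ ┃ 
 ┗━━━━━━━━━━━━━━━━━━━━━━━━━━━━━━━━━┛ 


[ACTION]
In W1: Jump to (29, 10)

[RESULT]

                                     
                                     
                                     
                                     
                                     
                                     
 ┏━━━━━━━━━━━━━━━━━━━━━━━━━━┓        
 ┃ CheckboxTree             ┃        
 ┠──────────────────────────┨        
 ┃>[-] project/             ┃        
 ┃   [-] core/              ┃        
 ┏━━━━━━━━━━━━━━━━━━━━━━━━━━━━━━━━━┓ 
 ┃ MapNavigator                    ┃ 
 ┠─────────────────────────────────┨ 
 ┃...~....#.........               ┃ 
 ┃.~~.~.............               ┃ 
 ┃.~~~..............               ┃ 
 ┃...~............@.               ┃ 
 ┃..................               ┃ 
 ┃..................               ┃ 
 ┃..................               ┃ 
 ┗━━━━━━━━━━━━━━━━━━━━━━━━━━━━━━━━━┛ 


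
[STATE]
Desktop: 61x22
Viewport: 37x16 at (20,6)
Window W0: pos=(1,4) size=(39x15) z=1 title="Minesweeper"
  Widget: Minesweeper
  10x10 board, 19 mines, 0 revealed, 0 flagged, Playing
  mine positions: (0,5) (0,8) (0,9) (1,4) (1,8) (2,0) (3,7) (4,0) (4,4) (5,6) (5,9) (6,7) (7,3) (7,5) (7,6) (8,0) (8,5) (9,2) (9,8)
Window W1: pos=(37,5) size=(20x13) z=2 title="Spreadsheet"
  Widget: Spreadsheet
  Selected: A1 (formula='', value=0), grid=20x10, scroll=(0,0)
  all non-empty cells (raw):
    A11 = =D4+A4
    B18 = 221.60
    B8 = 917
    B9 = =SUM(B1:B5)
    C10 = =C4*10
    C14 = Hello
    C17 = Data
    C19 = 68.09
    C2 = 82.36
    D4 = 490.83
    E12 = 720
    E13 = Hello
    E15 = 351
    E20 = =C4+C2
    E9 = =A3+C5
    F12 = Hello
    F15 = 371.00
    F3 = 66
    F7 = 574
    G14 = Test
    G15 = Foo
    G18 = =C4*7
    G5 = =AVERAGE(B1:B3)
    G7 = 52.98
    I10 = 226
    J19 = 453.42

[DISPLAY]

─────────────────┃ Spreadsheet      ┃
                 ┠──────────────────┨
                 ┃A1:               ┃
                 ┃       A       B  ┃
                 ┃------------------┃
                 ┃  1      [0]      ┃
                 ┃  2        0      ┃
                 ┃  3        0      ┃
                 ┃  4        0      ┃
                 ┃  5        0      ┃
                 ┃  6        0      ┃
                 ┗━━━━━━━━━━━━━━━━━━┛
━━━━━━━━━━━━━━━━━━━┛                 
                                     
                                     
                                     


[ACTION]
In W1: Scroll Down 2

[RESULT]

─────────────────┃ Spreadsheet      ┃
                 ┠──────────────────┨
                 ┃A1:               ┃
                 ┃       A       B  ┃
                 ┃------------------┃
                 ┃  3        0      ┃
                 ┃  4        0      ┃
                 ┃  5        0      ┃
                 ┃  6        0      ┃
                 ┃  7        0      ┃
                 ┃  8        0     9┃
                 ┗━━━━━━━━━━━━━━━━━━┛
━━━━━━━━━━━━━━━━━━━┛                 
                                     
                                     
                                     


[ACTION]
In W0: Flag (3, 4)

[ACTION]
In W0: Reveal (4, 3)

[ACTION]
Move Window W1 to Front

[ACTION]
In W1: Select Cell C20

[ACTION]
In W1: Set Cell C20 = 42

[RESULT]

─────────────────┃ Spreadsheet      ┃
                 ┠──────────────────┨
                 ┃C20: 42           ┃
                 ┃       A       B  ┃
                 ┃------------------┃
                 ┃  3        0      ┃
                 ┃  4        0      ┃
                 ┃  5        0      ┃
                 ┃  6        0      ┃
                 ┃  7        0      ┃
                 ┃  8        0     9┃
                 ┗━━━━━━━━━━━━━━━━━━┛
━━━━━━━━━━━━━━━━━━━┛                 
                                     
                                     
                                     


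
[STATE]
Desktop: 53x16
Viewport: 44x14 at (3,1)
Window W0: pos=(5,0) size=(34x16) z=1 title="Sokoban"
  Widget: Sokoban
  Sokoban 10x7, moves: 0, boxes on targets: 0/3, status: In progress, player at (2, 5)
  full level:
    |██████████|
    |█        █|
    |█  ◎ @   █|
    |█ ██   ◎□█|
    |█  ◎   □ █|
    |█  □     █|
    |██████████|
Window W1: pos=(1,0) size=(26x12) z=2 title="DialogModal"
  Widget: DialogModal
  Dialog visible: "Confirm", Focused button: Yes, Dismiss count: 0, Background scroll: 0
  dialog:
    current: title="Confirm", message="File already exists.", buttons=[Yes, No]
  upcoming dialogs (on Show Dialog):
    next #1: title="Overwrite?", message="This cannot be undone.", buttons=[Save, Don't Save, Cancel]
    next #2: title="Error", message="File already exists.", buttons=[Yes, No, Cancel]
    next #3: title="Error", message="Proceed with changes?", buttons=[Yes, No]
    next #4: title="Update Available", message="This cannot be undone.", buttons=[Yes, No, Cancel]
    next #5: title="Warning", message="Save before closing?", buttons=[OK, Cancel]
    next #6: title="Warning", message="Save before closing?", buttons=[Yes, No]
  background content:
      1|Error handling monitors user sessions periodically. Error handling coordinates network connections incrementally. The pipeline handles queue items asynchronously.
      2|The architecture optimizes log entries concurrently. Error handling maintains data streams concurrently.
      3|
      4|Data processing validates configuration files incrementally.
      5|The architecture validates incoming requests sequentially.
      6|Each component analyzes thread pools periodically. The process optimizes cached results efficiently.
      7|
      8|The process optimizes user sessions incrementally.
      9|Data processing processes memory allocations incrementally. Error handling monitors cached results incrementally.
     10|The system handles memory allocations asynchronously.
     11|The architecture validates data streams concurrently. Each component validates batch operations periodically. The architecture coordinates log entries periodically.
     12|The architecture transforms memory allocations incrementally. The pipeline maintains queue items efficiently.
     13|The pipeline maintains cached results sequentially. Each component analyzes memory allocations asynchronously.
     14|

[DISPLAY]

DialogModal            ┃           ┃        
───────────────────────┨───────────┨        
rror handling monitors ┃           ┃        
h┌──────────────────┐iz┃           ┃        
 │     Confirm      │  ┃           ┃        
a│File already exist│te┃           ┃        
h│    [Yes]  No     │at┃           ┃        
a└──────────────────┘s ┃           ┃        
                       ┃           ┃        
he process optimizes us┃           ┃        
━━━━━━━━━━━━━━━━━━━━━━━┛           ┃        
  ┃                                ┃        
  ┃                                ┃        
  ┃                                ┃        


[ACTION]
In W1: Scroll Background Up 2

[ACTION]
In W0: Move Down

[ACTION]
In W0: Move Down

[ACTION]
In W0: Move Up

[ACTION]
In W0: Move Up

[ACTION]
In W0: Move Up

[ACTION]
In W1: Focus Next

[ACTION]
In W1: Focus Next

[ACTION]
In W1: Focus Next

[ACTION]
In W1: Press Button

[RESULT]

DialogModal            ┃           ┃        
───────────────────────┨───────────┨        
rror handling monitors ┃           ┃        
he architecture optimiz┃           ┃        
                       ┃           ┃        
ata processing validate┃           ┃        
he architecture validat┃           ┃        
ach component analyzes ┃           ┃        
                       ┃           ┃        
he process optimizes us┃           ┃        
━━━━━━━━━━━━━━━━━━━━━━━┛           ┃        
  ┃                                ┃        
  ┃                                ┃        
  ┃                                ┃        


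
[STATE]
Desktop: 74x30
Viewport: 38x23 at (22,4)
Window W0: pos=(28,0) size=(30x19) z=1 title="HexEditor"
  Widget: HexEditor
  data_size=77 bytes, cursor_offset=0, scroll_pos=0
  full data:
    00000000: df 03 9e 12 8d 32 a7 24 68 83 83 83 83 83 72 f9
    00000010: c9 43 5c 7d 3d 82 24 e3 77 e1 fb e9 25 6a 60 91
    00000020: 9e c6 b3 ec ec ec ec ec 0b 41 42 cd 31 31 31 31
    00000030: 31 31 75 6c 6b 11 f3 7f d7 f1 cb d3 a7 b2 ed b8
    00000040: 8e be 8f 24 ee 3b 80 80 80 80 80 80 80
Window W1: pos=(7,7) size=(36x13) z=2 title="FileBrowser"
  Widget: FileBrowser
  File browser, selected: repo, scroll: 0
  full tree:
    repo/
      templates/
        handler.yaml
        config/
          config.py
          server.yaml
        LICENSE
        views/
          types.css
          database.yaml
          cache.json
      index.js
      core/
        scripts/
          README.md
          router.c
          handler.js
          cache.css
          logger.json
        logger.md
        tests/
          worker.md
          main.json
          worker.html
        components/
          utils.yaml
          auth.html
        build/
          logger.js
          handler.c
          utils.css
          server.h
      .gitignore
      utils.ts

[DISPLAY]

      ┃00000010  c9 43 5c 7d 3d 82 ┃  
      ┃00000020  9e c6 b3 ec ec ec ┃  
      ┃00000030  31 31 75 6c 6b 11 ┃  
━━━━━━━━━━━━━━━━━━━━┓e 8f 24 ee 3b ┃  
                    ┃              ┃  
────────────────────┨              ┃  
                    ┃              ┃  
tes/                ┃              ┃  
                    ┃              ┃  
                    ┃              ┃  
                    ┃              ┃  
                    ┃              ┃  
                    ┃              ┃  
                    ┃              ┃  
                    ┃━━━━━━━━━━━━━━┛  
━━━━━━━━━━━━━━━━━━━━┛                 
                                      
                                      
                                      
                                      
                                      
                                      
                                      


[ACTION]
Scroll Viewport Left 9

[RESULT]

               ┃00000010  c9 43 5c 7d 
               ┃00000020  9e c6 b3 ec 
               ┃00000030  31 31 75 6c 
━━━━━━━━━━━━━━━━━━━━━━━━━━━━━┓e 8f 24 
Browser                      ┃        
─────────────────────────────┨        
 repo/                       ┃        
+] templates/                ┃        
ndex.js                      ┃        
+] core/                     ┃        
gitignore                    ┃        
tils.ts                      ┃        
                             ┃        
                             ┃        
                             ┃━━━━━━━━
━━━━━━━━━━━━━━━━━━━━━━━━━━━━━┛        
                                      
                                      
                                      
                                      
                                      
                                      
                                      


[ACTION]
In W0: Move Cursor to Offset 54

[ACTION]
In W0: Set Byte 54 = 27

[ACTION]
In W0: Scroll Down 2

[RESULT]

               ┃00000030  31 31 75 6c 
               ┃00000040  8e be 8f 24 
               ┃                      
━━━━━━━━━━━━━━━━━━━━━━━━━━━━━┓        
Browser                      ┃        
─────────────────────────────┨        
 repo/                       ┃        
+] templates/                ┃        
ndex.js                      ┃        
+] core/                     ┃        
gitignore                    ┃        
tils.ts                      ┃        
                             ┃        
                             ┃        
                             ┃━━━━━━━━
━━━━━━━━━━━━━━━━━━━━━━━━━━━━━┛        
                                      
                                      
                                      
                                      
                                      
                                      
                                      


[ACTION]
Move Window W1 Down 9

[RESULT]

               ┃00000030  31 31 75 6c 
               ┃00000040  8e be 8f 24 
               ┃                      
               ┃                      
               ┃                      
               ┃                      
               ┃                      
               ┃                      
               ┃                      
               ┃                      
               ┃                      
               ┃                      
━━━━━━━━━━━━━━━━━━━━━━━━━━━━━┓        
Browser                      ┃        
─────────────────────────────┨━━━━━━━━
 repo/                       ┃        
+] templates/                ┃        
ndex.js                      ┃        
+] core/                     ┃        
gitignore                    ┃        
tils.ts                      ┃        
                             ┃        
                             ┃        


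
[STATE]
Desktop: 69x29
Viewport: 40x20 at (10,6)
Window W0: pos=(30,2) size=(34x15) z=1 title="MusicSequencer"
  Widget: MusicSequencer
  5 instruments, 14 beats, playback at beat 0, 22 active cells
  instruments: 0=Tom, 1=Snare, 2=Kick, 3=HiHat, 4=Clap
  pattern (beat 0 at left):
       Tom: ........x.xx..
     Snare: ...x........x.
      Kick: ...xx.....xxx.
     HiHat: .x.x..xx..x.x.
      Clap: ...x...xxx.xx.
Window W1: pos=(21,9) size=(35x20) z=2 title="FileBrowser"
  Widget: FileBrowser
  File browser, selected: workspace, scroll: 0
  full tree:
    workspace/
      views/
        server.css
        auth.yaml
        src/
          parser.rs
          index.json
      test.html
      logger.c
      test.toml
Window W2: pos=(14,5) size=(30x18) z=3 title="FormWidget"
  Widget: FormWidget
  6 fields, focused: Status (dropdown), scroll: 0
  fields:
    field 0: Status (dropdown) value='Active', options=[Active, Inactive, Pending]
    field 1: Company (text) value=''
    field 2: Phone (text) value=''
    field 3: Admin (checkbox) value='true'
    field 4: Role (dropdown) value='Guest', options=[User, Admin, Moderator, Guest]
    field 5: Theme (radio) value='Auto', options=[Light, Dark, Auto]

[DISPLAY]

    ┃ FormWidget                 ┃·█·██·
    ┠────────────────────────────┨·····█
    ┃> Status:     [Active     ▼]┃···███
    ┃  Company:    [            ]┃━━━━━━
    ┃  Phone:      [            ]┃      
    ┃  Admin:      [x]           ┃──────
    ┃  Role:       [Guest      ▼]┃      
    ┃  Theme:      ( ) Light  ( )┃      
    ┃                            ┃      
    ┃                            ┃      
    ┃                            ┃      
    ┃                            ┃      
    ┃                            ┃      
    ┃                            ┃      
    ┃                            ┃      
    ┃                            ┃      
    ┗━━━━━━━━━━━━━━━━━━━━━━━━━━━━┛      
           ┃                            
           ┃                            
           ┃                            


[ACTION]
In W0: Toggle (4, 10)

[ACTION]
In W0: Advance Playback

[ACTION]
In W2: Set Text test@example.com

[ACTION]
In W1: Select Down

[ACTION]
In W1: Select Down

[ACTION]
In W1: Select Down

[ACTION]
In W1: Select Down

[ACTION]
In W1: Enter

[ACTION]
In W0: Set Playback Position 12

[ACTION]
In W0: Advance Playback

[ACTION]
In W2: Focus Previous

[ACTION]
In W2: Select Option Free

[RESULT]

    ┃ FormWidget                 ┃·█·██·
    ┠────────────────────────────┨·····█
    ┃  Status:     [Active     ▼]┃···███
    ┃  Company:    [            ]┃━━━━━━
    ┃  Phone:      [            ]┃      
    ┃  Admin:      [x]           ┃──────
    ┃  Role:       [Guest      ▼]┃      
    ┃> Theme:      ( ) Light  ( )┃      
    ┃                            ┃      
    ┃                            ┃      
    ┃                            ┃      
    ┃                            ┃      
    ┃                            ┃      
    ┃                            ┃      
    ┃                            ┃      
    ┃                            ┃      
    ┗━━━━━━━━━━━━━━━━━━━━━━━━━━━━┛      
           ┃                            
           ┃                            
           ┃                            


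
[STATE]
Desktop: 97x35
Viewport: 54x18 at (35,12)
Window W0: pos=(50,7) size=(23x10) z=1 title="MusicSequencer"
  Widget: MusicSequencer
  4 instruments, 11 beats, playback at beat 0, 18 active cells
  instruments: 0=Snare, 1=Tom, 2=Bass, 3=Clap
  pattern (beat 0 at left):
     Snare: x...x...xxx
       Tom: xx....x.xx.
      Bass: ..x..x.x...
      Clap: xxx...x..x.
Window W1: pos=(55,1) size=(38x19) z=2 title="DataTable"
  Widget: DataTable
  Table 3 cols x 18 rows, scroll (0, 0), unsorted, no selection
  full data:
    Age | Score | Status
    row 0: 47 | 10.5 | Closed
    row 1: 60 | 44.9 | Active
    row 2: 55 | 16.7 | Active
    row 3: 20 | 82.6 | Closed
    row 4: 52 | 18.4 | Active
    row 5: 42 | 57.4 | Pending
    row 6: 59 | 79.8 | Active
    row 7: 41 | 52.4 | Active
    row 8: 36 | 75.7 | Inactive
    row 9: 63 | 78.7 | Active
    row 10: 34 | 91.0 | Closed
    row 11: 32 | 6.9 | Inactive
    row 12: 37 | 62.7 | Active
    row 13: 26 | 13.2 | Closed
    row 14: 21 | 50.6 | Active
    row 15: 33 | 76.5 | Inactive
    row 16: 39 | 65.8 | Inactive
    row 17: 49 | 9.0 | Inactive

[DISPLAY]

               ┃   T┃59 │79.8 │Active                 
               ┃  Ba┃41 │52.4 │Active                 
               ┃  Cl┃36 │75.7 │Inactive               
               ┃    ┃63 │78.7 │Active                 
               ┗━━━━┃34 │91.0 │Closed                 
                    ┃32 │6.9  │Inactive               
                    ┃37 │62.7 │Active                 
                    ┗━━━━━━━━━━━━━━━━━━━━━━━━━━━━━━━━━
                                                      
                                                      
                                                      
                                                      
                                                      
                                                      
                                                      
                                                      
                                                      
                                                      


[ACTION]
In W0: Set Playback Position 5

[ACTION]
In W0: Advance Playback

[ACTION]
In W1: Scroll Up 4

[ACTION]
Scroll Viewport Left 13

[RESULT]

                            ┃   T┃59 │79.8 │Active    
                            ┃  Ba┃41 │52.4 │Active    
                            ┃  Cl┃36 │75.7 │Inactive  
                            ┃    ┃63 │78.7 │Active    
                            ┗━━━━┃34 │91.0 │Closed    
                                 ┃32 │6.9  │Inactive  
                                 ┃37 │62.7 │Active    
                                 ┗━━━━━━━━━━━━━━━━━━━━
                                                      
                                                      
                                                      
                                                      
                                                      
                                                      
                                                      
                                                      
                                                      
                                                      


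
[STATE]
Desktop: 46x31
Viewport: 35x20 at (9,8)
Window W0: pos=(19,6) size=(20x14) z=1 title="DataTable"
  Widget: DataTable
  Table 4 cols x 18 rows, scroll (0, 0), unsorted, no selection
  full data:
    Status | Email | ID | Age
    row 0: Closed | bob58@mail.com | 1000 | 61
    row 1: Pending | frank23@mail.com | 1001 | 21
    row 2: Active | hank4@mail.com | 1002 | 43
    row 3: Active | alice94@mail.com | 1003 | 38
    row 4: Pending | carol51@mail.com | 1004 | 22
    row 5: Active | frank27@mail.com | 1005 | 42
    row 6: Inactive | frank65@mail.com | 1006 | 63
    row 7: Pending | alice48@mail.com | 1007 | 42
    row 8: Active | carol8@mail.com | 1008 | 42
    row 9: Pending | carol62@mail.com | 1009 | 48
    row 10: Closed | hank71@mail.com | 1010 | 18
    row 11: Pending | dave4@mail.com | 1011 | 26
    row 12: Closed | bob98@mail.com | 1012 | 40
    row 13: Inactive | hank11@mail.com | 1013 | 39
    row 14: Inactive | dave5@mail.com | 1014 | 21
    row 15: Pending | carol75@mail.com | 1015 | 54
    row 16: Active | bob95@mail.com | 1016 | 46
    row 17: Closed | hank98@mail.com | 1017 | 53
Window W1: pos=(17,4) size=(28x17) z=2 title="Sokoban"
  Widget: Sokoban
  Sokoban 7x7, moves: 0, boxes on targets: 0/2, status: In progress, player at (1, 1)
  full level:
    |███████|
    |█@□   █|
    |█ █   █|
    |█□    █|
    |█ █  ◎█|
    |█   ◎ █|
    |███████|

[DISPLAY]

        ┃█@□   █                   
        ┃█ █   █                   
        ┃█□    █                   
        ┃█ █  ◎█                   
        ┃█   ◎ █                   
        ┃███████                   
        ┃Moves: 0  0/2             
        ┃                          
        ┃                          
        ┃                          
        ┃                          
        ┃                          
        ┗━━━━━━━━━━━━━━━━━━━━━━━━━━
                                   
                                   
                                   
                                   
                                   
                                   
                                   


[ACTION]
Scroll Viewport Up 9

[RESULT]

                                   
                                   
                                   
                                   
        ┏━━━━━━━━━━━━━━━━━━━━━━━━━━
        ┃ Sokoban                  
        ┠──────────────────────────
        ┃███████                   
        ┃█@□   █                   
        ┃█ █   █                   
        ┃█□    █                   
        ┃█ █  ◎█                   
        ┃█   ◎ █                   
        ┃███████                   
        ┃Moves: 0  0/2             
        ┃                          
        ┃                          
        ┃                          
        ┃                          
        ┃                          


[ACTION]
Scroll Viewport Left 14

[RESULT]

                                   
                                   
                                   
                                   
                 ┏━━━━━━━━━━━━━━━━━
                 ┃ Sokoban         
                 ┠─────────────────
                 ┃███████          
                 ┃█@□   █          
                 ┃█ █   █          
                 ┃█□    █          
                 ┃█ █  ◎█          
                 ┃█   ◎ █          
                 ┃███████          
                 ┃Moves: 0  0/2    
                 ┃                 
                 ┃                 
                 ┃                 
                 ┃                 
                 ┃                 


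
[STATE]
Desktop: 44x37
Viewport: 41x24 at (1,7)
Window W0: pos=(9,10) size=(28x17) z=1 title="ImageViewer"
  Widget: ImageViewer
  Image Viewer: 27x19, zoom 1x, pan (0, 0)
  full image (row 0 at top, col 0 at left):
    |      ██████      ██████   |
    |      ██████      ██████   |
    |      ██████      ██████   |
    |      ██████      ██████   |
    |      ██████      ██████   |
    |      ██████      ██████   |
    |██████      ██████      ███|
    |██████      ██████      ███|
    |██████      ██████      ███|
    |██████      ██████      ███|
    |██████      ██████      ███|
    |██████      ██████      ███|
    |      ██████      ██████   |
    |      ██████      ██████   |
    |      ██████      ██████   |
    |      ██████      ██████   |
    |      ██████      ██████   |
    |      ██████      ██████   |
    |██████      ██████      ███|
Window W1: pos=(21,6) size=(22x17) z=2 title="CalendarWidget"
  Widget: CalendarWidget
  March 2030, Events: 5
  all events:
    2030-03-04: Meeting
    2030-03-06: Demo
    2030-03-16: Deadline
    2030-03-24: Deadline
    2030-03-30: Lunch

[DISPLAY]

                    ┃ CalendarWidget     
                    ┠────────────────────
                    ┃     March 2030     
        ┏━━━━━━━━━━━┃Mo Tu We Th Fr Sa Su
        ┃ ImageViewe┃             1  2  3
        ┠───────────┃ 4*  5  6*  7  8  9 
        ┃      █████┃11 12 13 14 15 16* 1
        ┃      █████┃18 19 20 21 22 23 24
        ┃      █████┃25 26 27 28 29 30* 3
        ┃      █████┃                    
        ┃      █████┃                    
        ┃      █████┃                    
        ┃██████     ┃                    
        ┃██████     ┃                    
        ┃██████     ┃                    
        ┃██████     ┗━━━━━━━━━━━━━━━━━━━━
        ┃██████      ██████      ██┃     
        ┃██████      ██████      ██┃     
        ┃      ██████      ██████  ┃     
        ┗━━━━━━━━━━━━━━━━━━━━━━━━━━┛     
                                         
                                         
                                         
                                         


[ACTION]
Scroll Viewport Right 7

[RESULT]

                  ┃ CalendarWidget     ┃ 
                  ┠────────────────────┨ 
                  ┃     March 2030     ┃ 
      ┏━━━━━━━━━━━┃Mo Tu We Th Fr Sa Su┃ 
      ┃ ImageViewe┃             1  2  3┃ 
      ┠───────────┃ 4*  5  6*  7  8  9 ┃ 
      ┃      █████┃11 12 13 14 15 16* 1┃ 
      ┃      █████┃18 19 20 21 22 23 24┃ 
      ┃      █████┃25 26 27 28 29 30* 3┃ 
      ┃      █████┃                    ┃ 
      ┃      █████┃                    ┃ 
      ┃      █████┃                    ┃ 
      ┃██████     ┃                    ┃ 
      ┃██████     ┃                    ┃ 
      ┃██████     ┃                    ┃ 
      ┃██████     ┗━━━━━━━━━━━━━━━━━━━━┛ 
      ┃██████      ██████      ██┃       
      ┃██████      ██████      ██┃       
      ┃      ██████      ██████  ┃       
      ┗━━━━━━━━━━━━━━━━━━━━━━━━━━┛       
                                         
                                         
                                         
                                         


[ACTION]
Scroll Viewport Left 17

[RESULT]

                     ┃ CalendarWidget    
                     ┠───────────────────
                     ┃     March 2030    
         ┏━━━━━━━━━━━┃Mo Tu We Th Fr Sa S
         ┃ ImageViewe┃             1  2  
         ┠───────────┃ 4*  5  6*  7  8  9
         ┃      █████┃11 12 13 14 15 16* 
         ┃      █████┃18 19 20 21 22 23 2
         ┃      █████┃25 26 27 28 29 30* 
         ┃      █████┃                   
         ┃      █████┃                   
         ┃      █████┃                   
         ┃██████     ┃                   
         ┃██████     ┃                   
         ┃██████     ┃                   
         ┃██████     ┗━━━━━━━━━━━━━━━━━━━
         ┃██████      ██████      ██┃    
         ┃██████      ██████      ██┃    
         ┃      ██████      ██████  ┃    
         ┗━━━━━━━━━━━━━━━━━━━━━━━━━━┛    
                                         
                                         
                                         
                                         


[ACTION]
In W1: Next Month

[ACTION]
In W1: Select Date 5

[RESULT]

                     ┃ CalendarWidget    
                     ┠───────────────────
                     ┃     April 2030    
         ┏━━━━━━━━━━━┃Mo Tu We Th Fr Sa S
         ┃ ImageViewe┃ 1  2  3  4 [ 5]  6
         ┠───────────┃ 8  9 10 11 12 13 1
         ┃      █████┃15 16 17 18 19 20 2
         ┃      █████┃22 23 24 25 26 27 2
         ┃      █████┃29 30              
         ┃      █████┃                   
         ┃      █████┃                   
         ┃      █████┃                   
         ┃██████     ┃                   
         ┃██████     ┃                   
         ┃██████     ┃                   
         ┃██████     ┗━━━━━━━━━━━━━━━━━━━
         ┃██████      ██████      ██┃    
         ┃██████      ██████      ██┃    
         ┃      ██████      ██████  ┃    
         ┗━━━━━━━━━━━━━━━━━━━━━━━━━━┛    
                                         
                                         
                                         
                                         


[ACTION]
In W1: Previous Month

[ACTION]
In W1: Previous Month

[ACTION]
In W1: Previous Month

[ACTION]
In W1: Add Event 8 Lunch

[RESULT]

                     ┃ CalendarWidget    
                     ┠───────────────────
                     ┃    January 2030   
         ┏━━━━━━━━━━━┃Mo Tu We Th Fr Sa S
         ┃ ImageViewe┃    1  2  3  4  5  
         ┠───────────┃ 7  8*  9 10 11 12 
         ┃      █████┃14 15 16 17 18 19 2
         ┃      █████┃21 22 23 24 25 26 2
         ┃      █████┃28 29 30 31        
         ┃      █████┃                   
         ┃      █████┃                   
         ┃      █████┃                   
         ┃██████     ┃                   
         ┃██████     ┃                   
         ┃██████     ┃                   
         ┃██████     ┗━━━━━━━━━━━━━━━━━━━
         ┃██████      ██████      ██┃    
         ┃██████      ██████      ██┃    
         ┃      ██████      ██████  ┃    
         ┗━━━━━━━━━━━━━━━━━━━━━━━━━━┛    
                                         
                                         
                                         
                                         
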